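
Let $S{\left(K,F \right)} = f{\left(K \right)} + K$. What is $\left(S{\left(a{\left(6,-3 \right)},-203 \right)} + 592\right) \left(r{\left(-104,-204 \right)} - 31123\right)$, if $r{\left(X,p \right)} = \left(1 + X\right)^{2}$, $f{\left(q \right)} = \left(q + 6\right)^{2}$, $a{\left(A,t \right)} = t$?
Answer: $-12267372$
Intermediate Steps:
$f{\left(q \right)} = \left(6 + q\right)^{2}$
$S{\left(K,F \right)} = K + \left(6 + K\right)^{2}$ ($S{\left(K,F \right)} = \left(6 + K\right)^{2} + K = K + \left(6 + K\right)^{2}$)
$\left(S{\left(a{\left(6,-3 \right)},-203 \right)} + 592\right) \left(r{\left(-104,-204 \right)} - 31123\right) = \left(\left(-3 + \left(6 - 3\right)^{2}\right) + 592\right) \left(\left(1 - 104\right)^{2} - 31123\right) = \left(\left(-3 + 3^{2}\right) + 592\right) \left(\left(-103\right)^{2} - 31123\right) = \left(\left(-3 + 9\right) + 592\right) \left(10609 - 31123\right) = \left(6 + 592\right) \left(-20514\right) = 598 \left(-20514\right) = -12267372$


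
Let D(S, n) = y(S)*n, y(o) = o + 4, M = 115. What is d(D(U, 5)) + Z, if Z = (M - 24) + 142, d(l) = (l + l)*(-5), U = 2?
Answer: -67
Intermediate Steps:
y(o) = 4 + o
D(S, n) = n*(4 + S) (D(S, n) = (4 + S)*n = n*(4 + S))
d(l) = -10*l (d(l) = (2*l)*(-5) = -10*l)
Z = 233 (Z = (115 - 24) + 142 = 91 + 142 = 233)
d(D(U, 5)) + Z = -50*(4 + 2) + 233 = -50*6 + 233 = -10*30 + 233 = -300 + 233 = -67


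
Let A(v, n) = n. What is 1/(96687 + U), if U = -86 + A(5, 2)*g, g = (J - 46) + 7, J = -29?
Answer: 1/96465 ≈ 1.0366e-5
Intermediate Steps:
g = -68 (g = (-29 - 46) + 7 = -75 + 7 = -68)
U = -222 (U = -86 + 2*(-68) = -86 - 136 = -222)
1/(96687 + U) = 1/(96687 - 222) = 1/96465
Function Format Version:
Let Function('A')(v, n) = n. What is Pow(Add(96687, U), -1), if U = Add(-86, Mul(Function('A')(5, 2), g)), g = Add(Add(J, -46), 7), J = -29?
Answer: Rational(1, 96465) ≈ 1.0366e-5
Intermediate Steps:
g = -68 (g = Add(Add(-29, -46), 7) = Add(-75, 7) = -68)
U = -222 (U = Add(-86, Mul(2, -68)) = Add(-86, -136) = -222)
Pow(Add(96687, U), -1) = Pow(Add(96687, -222), -1) = Pow(96465, -1) = Rational(1, 96465)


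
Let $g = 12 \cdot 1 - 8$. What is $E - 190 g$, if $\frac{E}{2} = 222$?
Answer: $-316$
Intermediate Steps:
$E = 444$ ($E = 2 \cdot 222 = 444$)
$g = 4$ ($g = 12 - 8 = 4$)
$E - 190 g = 444 - 760 = -316$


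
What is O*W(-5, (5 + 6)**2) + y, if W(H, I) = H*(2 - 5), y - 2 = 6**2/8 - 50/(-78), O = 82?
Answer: 96497/78 ≈ 1237.1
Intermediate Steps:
y = 557/78 (y = 2 + (6**2/8 - 50/(-78)) = 2 + (36*(1/8) - 50*(-1/78)) = 2 + (9/2 + 25/39) = 2 + 401/78 = 557/78 ≈ 7.1410)
W(H, I) = -3*H (W(H, I) = H*(-3) = -3*H)
O*W(-5, (5 + 6)**2) + y = 82*(-3*(-5)) + 557/78 = 82*15 + 557/78 = 1230 + 557/78 = 96497/78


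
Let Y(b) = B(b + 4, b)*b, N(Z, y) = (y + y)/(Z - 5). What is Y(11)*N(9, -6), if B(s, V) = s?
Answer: -495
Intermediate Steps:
N(Z, y) = 2*y/(-5 + Z) (N(Z, y) = (2*y)/(-5 + Z) = 2*y/(-5 + Z))
Y(b) = b*(4 + b) (Y(b) = (b + 4)*b = (4 + b)*b = b*(4 + b))
Y(11)*N(9, -6) = (11*(4 + 11))*(2*(-6)/(-5 + 9)) = (11*15)*(2*(-6)/4) = 165*(2*(-6)*(¼)) = 165*(-3) = -495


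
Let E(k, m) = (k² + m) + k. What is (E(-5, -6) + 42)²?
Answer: 3136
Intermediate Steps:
E(k, m) = k + m + k² (E(k, m) = (m + k²) + k = k + m + k²)
(E(-5, -6) + 42)² = ((-5 - 6 + (-5)²) + 42)² = ((-5 - 6 + 25) + 42)² = (14 + 42)² = 56² = 3136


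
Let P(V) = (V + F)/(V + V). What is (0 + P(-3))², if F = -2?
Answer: 25/36 ≈ 0.69444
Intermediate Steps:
P(V) = (-2 + V)/(2*V) (P(V) = (V - 2)/(V + V) = (-2 + V)/((2*V)) = (-2 + V)*(1/(2*V)) = (-2 + V)/(2*V))
(0 + P(-3))² = (0 + (½)*(-2 - 3)/(-3))² = (0 + (½)*(-⅓)*(-5))² = (0 + ⅚)² = (⅚)² = 25/36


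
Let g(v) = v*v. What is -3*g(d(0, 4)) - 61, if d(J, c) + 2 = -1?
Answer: -88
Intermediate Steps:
d(J, c) = -3 (d(J, c) = -2 - 1 = -3)
g(v) = v²
-3*g(d(0, 4)) - 61 = -3*(-3)² - 61 = -3*9 - 61 = -27 - 61 = -88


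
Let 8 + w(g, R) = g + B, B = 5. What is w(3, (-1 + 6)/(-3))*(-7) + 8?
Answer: 8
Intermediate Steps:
w(g, R) = -3 + g (w(g, R) = -8 + (g + 5) = -8 + (5 + g) = -3 + g)
w(3, (-1 + 6)/(-3))*(-7) + 8 = (-3 + 3)*(-7) + 8 = 0*(-7) + 8 = 0 + 8 = 8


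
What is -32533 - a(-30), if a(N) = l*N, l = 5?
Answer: -32383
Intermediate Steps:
a(N) = 5*N
-32533 - a(-30) = -32533 - 5*(-30) = -32533 - 1*(-150) = -32533 + 150 = -32383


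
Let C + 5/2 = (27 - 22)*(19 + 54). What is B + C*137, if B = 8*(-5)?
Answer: 99245/2 ≈ 49623.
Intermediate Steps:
B = -40
C = 725/2 (C = -5/2 + (27 - 22)*(19 + 54) = -5/2 + 5*73 = -5/2 + 365 = 725/2 ≈ 362.50)
B + C*137 = -40 + (725/2)*137 = -40 + 99325/2 = 99245/2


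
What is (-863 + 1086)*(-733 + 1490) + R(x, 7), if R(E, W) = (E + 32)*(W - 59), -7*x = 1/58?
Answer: 33930867/203 ≈ 1.6715e+5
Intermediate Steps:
x = -1/406 (x = -1/7/58 = -1/7*1/58 = -1/406 ≈ -0.0024631)
R(E, W) = (-59 + W)*(32 + E) (R(E, W) = (32 + E)*(-59 + W) = (-59 + W)*(32 + E))
(-863 + 1086)*(-733 + 1490) + R(x, 7) = (-863 + 1086)*(-733 + 1490) + (-1888 - 59*(-1/406) + 32*7 - 1/406*7) = 223*757 + (-1888 + 59/406 + 224 - 1/58) = 168811 - 337766/203 = 33930867/203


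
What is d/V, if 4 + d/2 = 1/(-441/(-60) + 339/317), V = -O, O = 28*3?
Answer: 103588/1120959 ≈ 0.092410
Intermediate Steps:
O = 84
V = -84 (V = -1*84 = -84)
d = -414352/53379 (d = -8 + 2/(-441/(-60) + 339/317) = -8 + 2/(-441*(-1/60) + 339*(1/317)) = -8 + 2/(147/20 + 339/317) = -8 + 2/(53379/6340) = -8 + 2*(6340/53379) = -8 + 12680/53379 = -414352/53379 ≈ -7.7625)
d/V = -414352/53379/(-84) = -414352/53379*(-1/84) = 103588/1120959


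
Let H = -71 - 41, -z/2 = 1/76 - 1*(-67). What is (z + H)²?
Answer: 87403801/1444 ≈ 60529.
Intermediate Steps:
z = -5093/38 (z = -2*(1/76 - 1*(-67)) = -2*(1/76 + 67) = -2*5093/76 = -5093/38 ≈ -134.03)
H = -112
(z + H)² = (-5093/38 - 112)² = (-9349/38)² = 87403801/1444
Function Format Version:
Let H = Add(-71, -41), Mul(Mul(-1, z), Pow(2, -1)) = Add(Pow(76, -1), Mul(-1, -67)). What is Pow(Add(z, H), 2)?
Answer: Rational(87403801, 1444) ≈ 60529.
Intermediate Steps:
z = Rational(-5093, 38) (z = Mul(-2, Add(Pow(76, -1), Mul(-1, -67))) = Mul(-2, Add(Rational(1, 76), 67)) = Mul(-2, Rational(5093, 76)) = Rational(-5093, 38) ≈ -134.03)
H = -112
Pow(Add(z, H), 2) = Pow(Add(Rational(-5093, 38), -112), 2) = Pow(Rational(-9349, 38), 2) = Rational(87403801, 1444)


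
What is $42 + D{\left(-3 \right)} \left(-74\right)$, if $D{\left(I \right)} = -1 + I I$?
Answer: $-550$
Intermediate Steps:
$D{\left(I \right)} = -1 + I^{2}$
$42 + D{\left(-3 \right)} \left(-74\right) = 42 + \left(-1 + \left(-3\right)^{2}\right) \left(-74\right) = 42 + \left(-1 + 9\right) \left(-74\right) = 42 + 8 \left(-74\right) = 42 - 592 = -550$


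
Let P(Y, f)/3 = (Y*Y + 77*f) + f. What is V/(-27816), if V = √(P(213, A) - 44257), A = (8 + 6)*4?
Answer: -√104954/27816 ≈ -0.011647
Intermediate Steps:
A = 56 (A = 14*4 = 56)
P(Y, f) = 3*Y² + 234*f (P(Y, f) = 3*((Y*Y + 77*f) + f) = 3*((Y² + 77*f) + f) = 3*(Y² + 78*f) = 3*Y² + 234*f)
V = √104954 (V = √((3*213² + 234*56) - 44257) = √((3*45369 + 13104) - 44257) = √((136107 + 13104) - 44257) = √(149211 - 44257) = √104954 ≈ 323.97)
V/(-27816) = √104954/(-27816) = √104954*(-1/27816) = -√104954/27816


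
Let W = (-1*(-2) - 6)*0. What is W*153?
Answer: 0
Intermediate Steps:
W = 0 (W = (2 - 6)*0 = -4*0 = 0)
W*153 = 0*153 = 0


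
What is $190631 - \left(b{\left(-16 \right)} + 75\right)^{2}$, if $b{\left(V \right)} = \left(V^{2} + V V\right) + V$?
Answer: $-135410$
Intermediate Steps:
$b{\left(V \right)} = V + 2 V^{2}$ ($b{\left(V \right)} = \left(V^{2} + V^{2}\right) + V = 2 V^{2} + V = V + 2 V^{2}$)
$190631 - \left(b{\left(-16 \right)} + 75\right)^{2} = 190631 - \left(- 16 \left(1 + 2 \left(-16\right)\right) + 75\right)^{2} = 190631 - \left(- 16 \left(1 - 32\right) + 75\right)^{2} = 190631 - \left(\left(-16\right) \left(-31\right) + 75\right)^{2} = 190631 - \left(496 + 75\right)^{2} = 190631 - 571^{2} = 190631 - 326041 = -135410$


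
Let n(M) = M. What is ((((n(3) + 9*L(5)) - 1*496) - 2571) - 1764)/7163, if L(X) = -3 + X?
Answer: -370/551 ≈ -0.67151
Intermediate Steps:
((((n(3) + 9*L(5)) - 1*496) - 2571) - 1764)/7163 = ((((3 + 9*(-3 + 5)) - 1*496) - 2571) - 1764)/7163 = ((((3 + 9*2) - 496) - 2571) - 1764)*(1/7163) = ((((3 + 18) - 496) - 2571) - 1764)*(1/7163) = (((21 - 496) - 2571) - 1764)*(1/7163) = ((-475 - 2571) - 1764)*(1/7163) = (-3046 - 1764)*(1/7163) = -4810*1/7163 = -370/551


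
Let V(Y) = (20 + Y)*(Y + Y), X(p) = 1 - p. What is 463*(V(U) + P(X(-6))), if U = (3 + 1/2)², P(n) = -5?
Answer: 2908103/8 ≈ 3.6351e+5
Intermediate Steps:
U = 49/4 (U = (3 + 1*(½))² = (3 + ½)² = (7/2)² = 49/4 ≈ 12.250)
V(Y) = 2*Y*(20 + Y) (V(Y) = (20 + Y)*(2*Y) = 2*Y*(20 + Y))
463*(V(U) + P(X(-6))) = 463*(2*(49/4)*(20 + 49/4) - 5) = 463*(2*(49/4)*(129/4) - 5) = 463*(6321/8 - 5) = 463*(6281/8) = 2908103/8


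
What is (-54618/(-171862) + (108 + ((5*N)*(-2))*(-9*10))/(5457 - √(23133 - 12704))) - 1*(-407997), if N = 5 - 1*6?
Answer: 23719751087878974/58137047705 - 18*√10429/676555 ≈ 4.0800e+5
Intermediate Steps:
N = -1 (N = 5 - 6 = -1)
(-54618/(-171862) + (108 + ((5*N)*(-2))*(-9*10))/(5457 - √(23133 - 12704))) - 1*(-407997) = (-54618/(-171862) + (108 + ((5*(-1))*(-2))*(-9*10))/(5457 - √(23133 - 12704))) - 1*(-407997) = (-54618*(-1/171862) + (108 - 5*(-2)*(-90))/(5457 - √10429)) + 407997 = (27309/85931 + (108 + 10*(-90))/(5457 - √10429)) + 407997 = (27309/85931 + (108 - 900)/(5457 - √10429)) + 407997 = (27309/85931 - 792/(5457 - √10429)) + 407997 = 35059617516/85931 - 792/(5457 - √10429)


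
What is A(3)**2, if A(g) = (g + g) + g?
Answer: 81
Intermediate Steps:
A(g) = 3*g (A(g) = 2*g + g = 3*g)
A(3)**2 = (3*3)**2 = 9**2 = 81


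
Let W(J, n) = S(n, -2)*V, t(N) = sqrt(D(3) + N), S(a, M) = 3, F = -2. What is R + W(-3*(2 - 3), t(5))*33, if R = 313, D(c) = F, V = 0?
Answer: 313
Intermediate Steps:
D(c) = -2
t(N) = sqrt(-2 + N)
W(J, n) = 0 (W(J, n) = 3*0 = 0)
R + W(-3*(2 - 3), t(5))*33 = 313 + 0*33 = 313 + 0 = 313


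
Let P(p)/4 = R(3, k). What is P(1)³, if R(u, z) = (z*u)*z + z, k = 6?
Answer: 94818816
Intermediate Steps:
R(u, z) = z + u*z² (R(u, z) = (u*z)*z + z = u*z² + z = z + u*z²)
P(p) = 456 (P(p) = 4*(6*(1 + 3*6)) = 4*(6*(1 + 18)) = 4*(6*19) = 4*114 = 456)
P(1)³ = 456³ = 94818816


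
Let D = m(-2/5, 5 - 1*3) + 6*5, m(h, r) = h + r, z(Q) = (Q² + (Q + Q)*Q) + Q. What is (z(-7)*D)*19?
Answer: 84056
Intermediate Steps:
z(Q) = Q + 3*Q² (z(Q) = (Q² + (2*Q)*Q) + Q = (Q² + 2*Q²) + Q = 3*Q² + Q = Q + 3*Q²)
D = 158/5 (D = (-2/5 + (5 - 1*3)) + 6*5 = (-2*⅕ + (5 - 3)) + 30 = (-⅖ + 2) + 30 = 8/5 + 30 = 158/5 ≈ 31.600)
(z(-7)*D)*19 = (-7*(1 + 3*(-7))*(158/5))*19 = (-7*(1 - 21)*(158/5))*19 = (-7*(-20)*(158/5))*19 = (140*(158/5))*19 = 4424*19 = 84056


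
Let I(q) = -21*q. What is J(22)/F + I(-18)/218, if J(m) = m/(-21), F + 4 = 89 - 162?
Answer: 28001/16023 ≈ 1.7476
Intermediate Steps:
F = -77 (F = -4 + (89 - 162) = -4 - 73 = -77)
J(m) = -m/21 (J(m) = m*(-1/21) = -m/21)
J(22)/F + I(-18)/218 = -1/21*22/(-77) - 21*(-18)/218 = -22/21*(-1/77) + 378*(1/218) = 2/147 + 189/109 = 28001/16023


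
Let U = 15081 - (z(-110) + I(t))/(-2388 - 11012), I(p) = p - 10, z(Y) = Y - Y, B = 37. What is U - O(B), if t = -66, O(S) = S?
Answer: 50397381/3350 ≈ 15044.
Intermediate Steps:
z(Y) = 0
I(p) = -10 + p
U = 50521331/3350 (U = 15081 - (0 + (-10 - 66))/(-2388 - 11012) = 15081 - (0 - 76)/(-13400) = 15081 - (-76)*(-1)/13400 = 15081 - 1*19/3350 = 15081 - 19/3350 = 50521331/3350 ≈ 15081.)
U - O(B) = 50521331/3350 - 1*37 = 50521331/3350 - 37 = 50397381/3350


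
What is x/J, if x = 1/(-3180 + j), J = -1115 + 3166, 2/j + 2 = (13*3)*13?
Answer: -505/3293696798 ≈ -1.5332e-7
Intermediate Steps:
j = 2/505 (j = 2/(-2 + (13*3)*13) = 2/(-2 + 39*13) = 2/(-2 + 507) = 2/505 ≈ 0.0039604)
J = 2051
x = -505/1605898 (x = 1/(-3180 + 2/505) = 1/(-1605898/505) = -505/1605898 ≈ -0.00031447)
x/J = -505/1605898/2051 = -505/1605898*1/2051 = -505/3293696798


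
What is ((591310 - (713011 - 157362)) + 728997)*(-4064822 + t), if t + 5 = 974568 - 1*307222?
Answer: -2597911026498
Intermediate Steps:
t = 667341 (t = -5 + (974568 - 1*307222) = -5 + (974568 - 307222) = -5 + 667346 = 667341)
((591310 - (713011 - 157362)) + 728997)*(-4064822 + t) = ((591310 - (713011 - 157362)) + 728997)*(-4064822 + 667341) = ((591310 - 1*555649) + 728997)*(-3397481) = ((591310 - 555649) + 728997)*(-3397481) = (35661 + 728997)*(-3397481) = 764658*(-3397481) = -2597911026498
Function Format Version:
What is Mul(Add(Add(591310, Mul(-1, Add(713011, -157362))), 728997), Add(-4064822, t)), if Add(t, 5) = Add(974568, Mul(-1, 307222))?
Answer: -2597911026498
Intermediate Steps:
t = 667341 (t = Add(-5, Add(974568, Mul(-1, 307222))) = Add(-5, Add(974568, -307222)) = Add(-5, 667346) = 667341)
Mul(Add(Add(591310, Mul(-1, Add(713011, -157362))), 728997), Add(-4064822, t)) = Mul(Add(Add(591310, Mul(-1, Add(713011, -157362))), 728997), Add(-4064822, 667341)) = Mul(Add(Add(591310, Mul(-1, 555649)), 728997), -3397481) = Mul(Add(Add(591310, -555649), 728997), -3397481) = Mul(Add(35661, 728997), -3397481) = Mul(764658, -3397481) = -2597911026498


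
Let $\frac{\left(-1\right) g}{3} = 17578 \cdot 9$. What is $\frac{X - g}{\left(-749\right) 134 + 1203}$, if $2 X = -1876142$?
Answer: $\frac{463465}{99163} \approx 4.6738$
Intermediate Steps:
$g = -474606$ ($g = - 3 \cdot 17578 \cdot 9 = \left(-3\right) 158202 = -474606$)
$X = -938071$ ($X = \frac{1}{2} \left(-1876142\right) = -938071$)
$\frac{X - g}{\left(-749\right) 134 + 1203} = \frac{-938071 - -474606}{\left(-749\right) 134 + 1203} = \frac{-938071 + 474606}{-100366 + 1203} = - \frac{463465}{-99163} = \left(-463465\right) \left(- \frac{1}{99163}\right) = \frac{463465}{99163}$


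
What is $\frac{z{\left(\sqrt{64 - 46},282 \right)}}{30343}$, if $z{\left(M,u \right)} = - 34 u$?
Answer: $- \frac{9588}{30343} \approx -0.31599$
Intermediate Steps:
$\frac{z{\left(\sqrt{64 - 46},282 \right)}}{30343} = \frac{\left(-34\right) 282}{30343} = \left(-9588\right) \frac{1}{30343} = - \frac{9588}{30343}$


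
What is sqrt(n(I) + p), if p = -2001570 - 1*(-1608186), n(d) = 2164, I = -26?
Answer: 2*I*sqrt(97805) ≈ 625.48*I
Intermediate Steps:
p = -393384 (p = -2001570 + 1608186 = -393384)
sqrt(n(I) + p) = sqrt(2164 - 393384) = sqrt(-391220) = 2*I*sqrt(97805)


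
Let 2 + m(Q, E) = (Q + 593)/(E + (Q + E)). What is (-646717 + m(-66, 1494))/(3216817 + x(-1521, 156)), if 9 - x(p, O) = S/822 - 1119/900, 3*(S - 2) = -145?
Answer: -38833589635050/193161150547811 ≈ -0.20104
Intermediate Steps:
S = -139/3 (S = 2 + (⅓)*(-145) = 2 - 145/3 = -139/3 ≈ -46.333)
x(p, O) = 1269953/123300 (x(p, O) = 9 - (-139/3/822 - 1119/900) = 9 - (-139/3*1/822 - 1119*1/900) = 9 - (-139/2466 - 373/300) = 9 - 1*(-160253/123300) = 9 + 160253/123300 = 1269953/123300)
m(Q, E) = -2 + (593 + Q)/(Q + 2*E) (m(Q, E) = -2 + (Q + 593)/(E + (Q + E)) = -2 + (593 + Q)/(E + (E + Q)) = -2 + (593 + Q)/(Q + 2*E))
(-646717 + m(-66, 1494))/(3216817 + x(-1521, 156)) = (-646717 + (593 - 1*(-66) - 4*1494)/(-66 + 2*1494))/(3216817 + 1269953/123300) = (-646717 + (593 + 66 - 5976)/(-66 + 2988))/(396634806053/123300) = (-646717 - 5317/2922)*(123300/396634806053) = -1889712391/2922*123300/396634806053 = -38833589635050/193161150547811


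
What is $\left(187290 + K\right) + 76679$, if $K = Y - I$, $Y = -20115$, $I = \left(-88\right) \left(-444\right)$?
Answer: $204782$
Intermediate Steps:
$I = 39072$
$K = -59187$ ($K = -20115 - 39072 = -59187$)
$\left(187290 + K\right) + 76679 = \left(187290 - 59187\right) + 76679 = 128103 + 76679 = 204782$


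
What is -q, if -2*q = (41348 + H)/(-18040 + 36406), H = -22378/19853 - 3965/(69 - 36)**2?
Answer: 893837241329/794142791244 ≈ 1.1255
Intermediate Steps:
H = -103086787/21619917 (H = -22378*1/19853 - 3965/(33**2) = -22378/19853 - 3965/1089 = -103086787/21619917 ≈ -4.7681)
q = -893837241329/794142791244 (q = -(41348 - 103086787/21619917)/(2*(-18040 + 36406)) = -893837241329/(43239834*18366) = -1/2*893837241329/397071395622 = -893837241329/794142791244 ≈ -1.1255)
-q = -1*(-893837241329/794142791244) = 893837241329/794142791244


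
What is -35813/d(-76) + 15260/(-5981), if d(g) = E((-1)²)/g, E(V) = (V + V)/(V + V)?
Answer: 16278998768/5981 ≈ 2.7218e+6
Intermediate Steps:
E(V) = 1 (E(V) = (2*V)/((2*V)) = (2*V)*(1/(2*V)) = 1)
d(g) = 1/g
-35813/d(-76) + 15260/(-5981) = -35813/(1/(-76)) + 15260/(-5981) = -35813/(-1/76) + 15260*(-1/5981) = -35813*(-76) - 15260/5981 = 2721788 - 15260/5981 = 16278998768/5981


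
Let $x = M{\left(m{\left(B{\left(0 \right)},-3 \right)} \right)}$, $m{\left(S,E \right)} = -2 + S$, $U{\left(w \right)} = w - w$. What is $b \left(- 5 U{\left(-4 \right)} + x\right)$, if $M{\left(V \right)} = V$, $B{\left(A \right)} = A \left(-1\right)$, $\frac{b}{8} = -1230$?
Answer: $19680$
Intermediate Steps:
$b = -9840$ ($b = 8 \left(-1230\right) = -9840$)
$B{\left(A \right)} = - A$
$U{\left(w \right)} = 0$
$x = -2$ ($x = -2 - 0 = -2 + 0 = -2$)
$b \left(- 5 U{\left(-4 \right)} + x\right) = - 9840 \left(\left(-5\right) 0 - 2\right) = - 9840 \left(0 - 2\right) = \left(-9840\right) \left(-2\right) = 19680$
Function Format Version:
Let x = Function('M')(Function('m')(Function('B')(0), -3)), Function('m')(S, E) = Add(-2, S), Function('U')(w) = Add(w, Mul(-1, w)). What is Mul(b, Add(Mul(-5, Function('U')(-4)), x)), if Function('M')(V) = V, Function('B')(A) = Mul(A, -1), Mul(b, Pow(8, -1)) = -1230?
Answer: 19680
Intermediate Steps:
b = -9840 (b = Mul(8, -1230) = -9840)
Function('B')(A) = Mul(-1, A)
Function('U')(w) = 0
x = -2 (x = Add(-2, Mul(-1, 0)) = Add(-2, 0) = -2)
Mul(b, Add(Mul(-5, Function('U')(-4)), x)) = Mul(-9840, Add(Mul(-5, 0), -2)) = Mul(-9840, Add(0, -2)) = Mul(-9840, -2) = 19680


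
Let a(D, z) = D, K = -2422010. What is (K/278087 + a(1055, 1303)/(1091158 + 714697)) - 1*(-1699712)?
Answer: 170713031245358071/100436959877 ≈ 1.6997e+6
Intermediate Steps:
(K/278087 + a(1055, 1303)/(1091158 + 714697)) - 1*(-1699712) = (-2422010/278087 + 1055/(1091158 + 714697)) - 1*(-1699712) = (-2422010*1/278087 + 1055/1805855) + 1699712 = (-2422010/278087 + 1055*(1/1805855)) + 1699712 = (-2422010/278087 + 211/361171) + 1699712 = -874701097353/100436959877 + 1699712 = 170713031245358071/100436959877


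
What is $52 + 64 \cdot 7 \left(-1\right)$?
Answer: $-396$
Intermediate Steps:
$52 + 64 \cdot 7 \left(-1\right) = 52 + 64 \left(-7\right) = 52 - 448 = -396$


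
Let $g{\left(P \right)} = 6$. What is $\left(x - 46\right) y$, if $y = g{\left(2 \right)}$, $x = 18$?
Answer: $-168$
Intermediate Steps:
$y = 6$
$\left(x - 46\right) y = \left(18 - 46\right) 6 = \left(-28\right) 6 = -168$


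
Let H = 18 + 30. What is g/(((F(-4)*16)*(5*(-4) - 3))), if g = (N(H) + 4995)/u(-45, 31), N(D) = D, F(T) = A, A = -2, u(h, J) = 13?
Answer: 5043/9568 ≈ 0.52707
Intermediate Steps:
H = 48
F(T) = -2
g = 5043/13 (g = (48 + 4995)/13 = 5043*(1/13) = 5043/13 ≈ 387.92)
g/(((F(-4)*16)*(5*(-4) - 3))) = 5043/(13*(((-2*16)*(5*(-4) - 3)))) = 5043/(13*((-32*(-20 - 3)))) = 5043/(13*((-32*(-23)))) = (5043/13)/736 = (5043/13)*(1/736) = 5043/9568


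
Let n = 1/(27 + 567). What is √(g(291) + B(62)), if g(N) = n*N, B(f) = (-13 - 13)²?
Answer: √2946790/66 ≈ 26.009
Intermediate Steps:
n = 1/594 ≈ 0.0016835
B(f) = 676 (B(f) = (-26)² = 676)
g(N) = N/594
√(g(291) + B(62)) = √((1/594)*291 + 676) = √(97/198 + 676) = √(133945/198) = √2946790/66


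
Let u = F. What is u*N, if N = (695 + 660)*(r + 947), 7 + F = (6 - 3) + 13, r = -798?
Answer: 1817055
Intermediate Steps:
F = 9 (F = -7 + ((6 - 3) + 13) = -7 + (3 + 13) = -7 + 16 = 9)
N = 201895 (N = (695 + 660)*(-798 + 947) = 1355*149 = 201895)
u = 9
u*N = 9*201895 = 1817055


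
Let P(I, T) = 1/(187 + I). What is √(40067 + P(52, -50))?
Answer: √2288667346/239 ≈ 200.17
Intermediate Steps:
√(40067 + P(52, -50)) = √(40067 + 1/(187 + 52)) = √(40067 + 1/239) = √(9576014/239) = √2288667346/239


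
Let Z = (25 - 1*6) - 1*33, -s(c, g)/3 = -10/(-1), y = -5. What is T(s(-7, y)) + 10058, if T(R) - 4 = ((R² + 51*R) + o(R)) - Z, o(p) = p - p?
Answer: 9446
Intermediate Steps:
s(c, g) = -30 (s(c, g) = -(-30)/(-1) = -(-30)*(-1) = -3*10 = -30)
o(p) = 0
Z = -14 (Z = (25 - 6) - 33 = 19 - 33 = -14)
T(R) = 18 + R² + 51*R (T(R) = 4 + (((R² + 51*R) + 0) - 1*(-14)) = 4 + ((R² + 51*R) + 14) = 4 + (14 + R² + 51*R) = 18 + R² + 51*R)
T(s(-7, y)) + 10058 = (18 + (-30)² + 51*(-30)) + 10058 = (18 + 900 - 1530) + 10058 = -612 + 10058 = 9446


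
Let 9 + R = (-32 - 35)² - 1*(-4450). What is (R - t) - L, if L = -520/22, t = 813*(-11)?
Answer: 196863/11 ≈ 17897.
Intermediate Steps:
t = -8943
R = 8930 (R = -9 + ((-32 - 35)² - 1*(-4450)) = -9 + ((-67)² + 4450) = -9 + (4489 + 4450) = -9 + 8939 = 8930)
L = -260/11 (L = -520*1/22 = -260/11 ≈ -23.636)
(R - t) - L = (8930 - 1*(-8943)) - 1*(-260/11) = (8930 + 8943) + 260/11 = 17873 + 260/11 = 196863/11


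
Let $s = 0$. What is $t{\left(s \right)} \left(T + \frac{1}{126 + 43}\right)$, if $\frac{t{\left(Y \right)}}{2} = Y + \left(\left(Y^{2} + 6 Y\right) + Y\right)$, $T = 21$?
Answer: $0$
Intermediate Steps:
$t{\left(Y \right)} = 2 Y^{2} + 16 Y$ ($t{\left(Y \right)} = 2 \left(Y + \left(\left(Y^{2} + 6 Y\right) + Y\right)\right) = 2 \left(Y + \left(Y^{2} + 7 Y\right)\right) = 2 \left(Y^{2} + 8 Y\right) = 2 Y^{2} + 16 Y$)
$t{\left(s \right)} \left(T + \frac{1}{126 + 43}\right) = 2 \cdot 0 \left(8 + 0\right) \left(21 + \frac{1}{126 + 43}\right) = 2 \cdot 0 \cdot 8 \left(21 + \frac{1}{169}\right) = 0 \left(21 + \frac{1}{169}\right) = 0 \cdot \frac{3550}{169} = 0$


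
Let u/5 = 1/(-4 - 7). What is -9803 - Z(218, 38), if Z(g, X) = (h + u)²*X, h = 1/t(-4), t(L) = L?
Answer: -9507563/968 ≈ -9821.9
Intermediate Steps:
u = -5/11 (u = 5/(-4 - 7) = 5/(-11) = 5*(-1/11) = -5/11 ≈ -0.45455)
h = -¼ (h = 1/(-4) = -¼ ≈ -0.25000)
Z(g, X) = 961*X/1936 (Z(g, X) = (-¼ - 5/11)²*X = (-31/44)²*X = 961*X/1936)
-9803 - Z(218, 38) = -9803 - 961*38/1936 = -9803 - 1*18259/968 = -9803 - 18259/968 = -9507563/968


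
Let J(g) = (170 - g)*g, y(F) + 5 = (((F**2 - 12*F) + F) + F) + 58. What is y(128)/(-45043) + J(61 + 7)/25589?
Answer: -75434225/1152605327 ≈ -0.065447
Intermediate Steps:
y(F) = 53 + F**2 - 10*F (y(F) = -5 + ((((F**2 - 12*F) + F) + F) + 58) = -5 + (((F**2 - 11*F) + F) + 58) = -5 + ((F**2 - 10*F) + 58) = -5 + (58 + F**2 - 10*F) = 53 + F**2 - 10*F)
J(g) = g*(170 - g)
y(128)/(-45043) + J(61 + 7)/25589 = (53 + 128**2 - 10*128)/(-45043) + ((61 + 7)*(170 - (61 + 7)))/25589 = (53 + 16384 - 1280)*(-1/45043) + (68*(170 - 1*68))*(1/25589) = 15157*(-1/45043) + (68*(170 - 68))*(1/25589) = -15157/45043 + (68*102)*(1/25589) = -15157/45043 + 6936*(1/25589) = -15157/45043 + 6936/25589 = -75434225/1152605327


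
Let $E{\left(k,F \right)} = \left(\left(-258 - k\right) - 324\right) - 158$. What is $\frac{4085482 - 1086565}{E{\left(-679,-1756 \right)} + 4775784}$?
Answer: $\frac{2998917}{4775723} \approx 0.62795$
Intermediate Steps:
$E{\left(k,F \right)} = -740 - k$ ($E{\left(k,F \right)} = \left(-582 - k\right) - 158 = -740 - k$)
$\frac{4085482 - 1086565}{E{\left(-679,-1756 \right)} + 4775784} = \frac{4085482 - 1086565}{\left(-740 - -679\right) + 4775784} = \frac{2998917}{\left(-740 + 679\right) + 4775784} = \frac{2998917}{-61 + 4775784} = \frac{2998917}{4775723}$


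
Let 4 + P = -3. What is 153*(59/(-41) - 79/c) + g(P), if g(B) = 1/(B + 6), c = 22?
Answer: -695063/902 ≈ -770.58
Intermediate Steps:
P = -7 (P = -4 - 3 = -7)
g(B) = 1/(6 + B)
153*(59/(-41) - 79/c) + g(P) = 153*(59/(-41) - 79/22) + 1/(6 - 7) = 153*(59*(-1/41) - 79*1/22) + 1/(-1) = 153*(-59/41 - 79/22) - 1 = 153*(-4537/902) - 1 = -694161/902 - 1 = -695063/902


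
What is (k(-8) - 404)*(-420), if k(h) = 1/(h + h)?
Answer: 678825/4 ≈ 1.6971e+5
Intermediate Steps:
k(h) = 1/(2*h)
(k(-8) - 404)*(-420) = ((½)/(-8) - 404)*(-420) = ((½)*(-⅛) - 404)*(-420) = (-1/16 - 404)*(-420) = -6465/16*(-420) = 678825/4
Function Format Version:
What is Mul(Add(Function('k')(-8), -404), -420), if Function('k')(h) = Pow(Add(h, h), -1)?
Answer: Rational(678825, 4) ≈ 1.6971e+5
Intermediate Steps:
Function('k')(h) = Mul(Rational(1, 2), Pow(h, -1)) (Function('k')(h) = Pow(Mul(2, h), -1) = Mul(Rational(1, 2), Pow(h, -1)))
Mul(Add(Function('k')(-8), -404), -420) = Mul(Add(Mul(Rational(1, 2), Pow(-8, -1)), -404), -420) = Mul(Add(Mul(Rational(1, 2), Rational(-1, 8)), -404), -420) = Mul(Add(Rational(-1, 16), -404), -420) = Mul(Rational(-6465, 16), -420) = Rational(678825, 4)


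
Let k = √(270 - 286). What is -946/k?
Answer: 473*I/2 ≈ 236.5*I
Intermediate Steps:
k = 4*I (k = √(-16) = 4*I ≈ 4.0*I)
-946/k = -946*(-I/4) = -(-473)*I/2 = 473*I/2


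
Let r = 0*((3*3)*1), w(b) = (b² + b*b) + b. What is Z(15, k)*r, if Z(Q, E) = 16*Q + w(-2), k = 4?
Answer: 0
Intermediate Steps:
w(b) = b + 2*b² (w(b) = (b² + b²) + b = 2*b² + b = b + 2*b²)
Z(Q, E) = 6 + 16*Q (Z(Q, E) = 16*Q - 2*(1 + 2*(-2)) = 16*Q - 2*(1 - 4) = 16*Q - 2*(-3) = 16*Q + 6 = 6 + 16*Q)
r = 0 (r = 0*(9*1) = 0*9 = 0)
Z(15, k)*r = (6 + 16*15)*0 = (6 + 240)*0 = 246*0 = 0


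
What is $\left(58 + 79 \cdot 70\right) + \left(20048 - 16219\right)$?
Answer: $9417$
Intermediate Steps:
$\left(58 + 79 \cdot 70\right) + \left(20048 - 16219\right) = \left(58 + 5530\right) + \left(20048 - 16219\right) = 5588 + 3829 = 9417$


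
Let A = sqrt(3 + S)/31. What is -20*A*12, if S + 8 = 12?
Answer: -240*sqrt(7)/31 ≈ -20.483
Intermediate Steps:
S = 4 (S = -8 + 12 = 4)
A = sqrt(7)/31 (A = sqrt(3 + 4)/31 = sqrt(7)*(1/31) = sqrt(7)/31 ≈ 0.085347)
-20*A*12 = -20*sqrt(7)/31*12 = -240*sqrt(7)/31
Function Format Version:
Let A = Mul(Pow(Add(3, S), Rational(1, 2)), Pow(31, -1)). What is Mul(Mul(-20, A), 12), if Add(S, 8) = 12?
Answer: Mul(Rational(-240, 31), Pow(7, Rational(1, 2))) ≈ -20.483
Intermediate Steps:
S = 4 (S = Add(-8, 12) = 4)
A = Mul(Rational(1, 31), Pow(7, Rational(1, 2))) (A = Mul(Pow(Add(3, 4), Rational(1, 2)), Pow(31, -1)) = Mul(Pow(7, Rational(1, 2)), Rational(1, 31)) = Mul(Rational(1, 31), Pow(7, Rational(1, 2))) ≈ 0.085347)
Mul(Mul(-20, A), 12) = Mul(Mul(-20, Mul(Rational(1, 31), Pow(7, Rational(1, 2)))), 12) = Mul(Mul(Rational(-20, 31), Pow(7, Rational(1, 2))), 12) = Mul(Rational(-240, 31), Pow(7, Rational(1, 2)))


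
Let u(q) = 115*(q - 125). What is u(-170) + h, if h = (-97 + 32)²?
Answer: -29700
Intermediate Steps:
u(q) = -14375 + 115*q (u(q) = 115*(-125 + q) = -14375 + 115*q)
h = 4225 (h = (-65)² = 4225)
u(-170) + h = (-14375 + 115*(-170)) + 4225 = (-14375 - 19550) + 4225 = -33925 + 4225 = -29700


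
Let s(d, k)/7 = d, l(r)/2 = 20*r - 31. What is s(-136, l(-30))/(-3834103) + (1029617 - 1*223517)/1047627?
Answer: 21031753532/27324556623 ≈ 0.76970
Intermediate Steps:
l(r) = -62 + 40*r (l(r) = 2*(20*r - 31) = 2*(-31 + 20*r) = -62 + 40*r)
s(d, k) = 7*d
s(-136, l(-30))/(-3834103) + (1029617 - 1*223517)/1047627 = (7*(-136))/(-3834103) + (1029617 - 1*223517)/1047627 = -952*(-1/3834103) + (1029617 - 223517)*(1/1047627) = 136/547729 + 806100*(1/1047627) = 136/547729 + 268700/349209 = 21031753532/27324556623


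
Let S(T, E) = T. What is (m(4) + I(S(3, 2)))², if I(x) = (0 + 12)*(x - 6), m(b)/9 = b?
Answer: 0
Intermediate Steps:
m(b) = 9*b
I(x) = -72 + 12*x (I(x) = 12*(-6 + x) = -72 + 12*x)
(m(4) + I(S(3, 2)))² = (9*4 + (-72 + 12*3))² = (36 + (-72 + 36))² = (36 - 36)² = 0² = 0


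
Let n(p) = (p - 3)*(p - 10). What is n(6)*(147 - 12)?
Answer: -1620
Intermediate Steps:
n(p) = (-10 + p)*(-3 + p) (n(p) = (-3 + p)*(-10 + p) = (-10 + p)*(-3 + p))
n(6)*(147 - 12) = (30 + 6² - 13*6)*(147 - 12) = (30 + 36 - 78)*135 = -12*135 = -1620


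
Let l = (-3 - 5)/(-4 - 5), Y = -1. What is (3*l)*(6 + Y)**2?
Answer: 200/3 ≈ 66.667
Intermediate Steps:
l = 8/9 (l = -8/(-9) = -8*(-1/9) = 8/9 ≈ 0.88889)
(3*l)*(6 + Y)**2 = (3*(8/9))*(6 - 1)**2 = (8/3)*5**2 = (8/3)*25 = 200/3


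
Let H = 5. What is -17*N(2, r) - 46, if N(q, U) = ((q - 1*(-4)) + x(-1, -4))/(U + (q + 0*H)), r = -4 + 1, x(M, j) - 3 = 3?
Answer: 158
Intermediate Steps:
x(M, j) = 6 (x(M, j) = 3 + 3 = 6)
r = -3
N(q, U) = (10 + q)/(U + q) (N(q, U) = ((q - 1*(-4)) + 6)/(U + (q + 0*5)) = ((q + 4) + 6)/(U + (q + 0)) = ((4 + q) + 6)/(U + q) = (10 + q)/(U + q))
-17*N(2, r) - 46 = -17*(10 + 2)/(-3 + 2) - 46 = -17*12/(-1) - 46 = -(-17)*12 - 46 = -17*(-12) - 46 = 204 - 46 = 158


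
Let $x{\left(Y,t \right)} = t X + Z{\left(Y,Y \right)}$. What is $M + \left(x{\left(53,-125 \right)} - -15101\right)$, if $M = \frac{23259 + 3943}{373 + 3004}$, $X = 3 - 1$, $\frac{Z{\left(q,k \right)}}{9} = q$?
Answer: $\frac{51789858}{3377} \approx 15336.0$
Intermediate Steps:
$Z{\left(q,k \right)} = 9 q$
$X = 2$ ($X = 3 - 1 = 2$)
$x{\left(Y,t \right)} = 2 t + 9 Y$ ($x{\left(Y,t \right)} = t 2 + 9 Y = 2 t + 9 Y$)
$M = \frac{27202}{3377} \approx 8.0551$
$M + \left(x{\left(53,-125 \right)} - -15101\right) = \frac{27202}{3377} + \left(\left(2 \left(-125\right) + 9 \cdot 53\right) - -15101\right) = \frac{27202}{3377} + \left(\left(-250 + 477\right) + 15101\right) = \frac{27202}{3377} + \left(227 + 15101\right) = \frac{27202}{3377} + 15328 = \frac{51789858}{3377}$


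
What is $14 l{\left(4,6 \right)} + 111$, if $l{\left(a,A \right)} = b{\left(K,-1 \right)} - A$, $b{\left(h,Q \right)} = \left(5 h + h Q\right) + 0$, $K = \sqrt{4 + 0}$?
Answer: $139$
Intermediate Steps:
$K = 2$ ($K = \sqrt{4} = 2$)
$b{\left(h,Q \right)} = 5 h + Q h$ ($b{\left(h,Q \right)} = \left(5 h + Q h\right) + 0 = 5 h + Q h$)
$l{\left(a,A \right)} = 8 - A$ ($l{\left(a,A \right)} = 2 \left(5 - 1\right) - A = 2 \cdot 4 - A = 8 - A$)
$14 l{\left(4,6 \right)} + 111 = 14 \left(8 - 6\right) + 111 = 14 \cdot 2 + 111 = 28 + 111 = 139$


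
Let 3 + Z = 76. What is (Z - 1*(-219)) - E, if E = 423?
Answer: -131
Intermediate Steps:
Z = 73 (Z = -3 + 76 = 73)
(Z - 1*(-219)) - E = (73 - 1*(-219)) - 1*423 = (73 + 219) - 423 = 292 - 423 = -131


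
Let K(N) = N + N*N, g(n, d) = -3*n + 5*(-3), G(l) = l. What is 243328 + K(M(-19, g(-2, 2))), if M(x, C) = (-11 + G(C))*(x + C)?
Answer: 557488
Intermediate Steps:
g(n, d) = -15 - 3*n (g(n, d) = -3*n - 15 = -15 - 3*n)
M(x, C) = (-11 + C)*(C + x) (M(x, C) = (-11 + C)*(x + C) = (-11 + C)*(C + x))
K(N) = N + N**2
243328 + K(M(-19, g(-2, 2))) = 243328 + ((-15 - 3*(-2))**2 - 11*(-15 - 3*(-2)) - 11*(-19) + (-15 - 3*(-2))*(-19))*(1 + ((-15 - 3*(-2))**2 - 11*(-15 - 3*(-2)) - 11*(-19) + (-15 - 3*(-2))*(-19))) = 243328 + ((-15 + 6)**2 - 11*(-15 + 6) + 209 + (-15 + 6)*(-19))*(1 + ((-15 + 6)**2 - 11*(-15 + 6) + 209 + (-15 + 6)*(-19))) = 243328 + ((-9)**2 - 11*(-9) + 209 - 9*(-19))*(1 + ((-9)**2 - 11*(-9) + 209 - 9*(-19))) = 243328 + (81 + 99 + 209 + 171)*(1 + (81 + 99 + 209 + 171)) = 243328 + 560*(1 + 560) = 243328 + 560*561 = 243328 + 314160 = 557488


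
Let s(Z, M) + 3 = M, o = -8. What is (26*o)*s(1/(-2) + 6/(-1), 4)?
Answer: -208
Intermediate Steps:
s(Z, M) = -3 + M
(26*o)*s(1/(-2) + 6/(-1), 4) = (26*(-8))*(-3 + 4) = -208*1 = -208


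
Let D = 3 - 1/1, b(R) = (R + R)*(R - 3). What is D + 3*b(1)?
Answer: -10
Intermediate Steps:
b(R) = 2*R*(-3 + R) (b(R) = (2*R)*(-3 + R) = 2*R*(-3 + R))
D = 2 (D = 3 - 1*1 = 3 - 1 = 2)
D + 3*b(1) = 2 + 3*(2*1*(-3 + 1)) = 2 + 3*(2*1*(-2)) = 2 + 3*(-4) = 2 - 12 = -10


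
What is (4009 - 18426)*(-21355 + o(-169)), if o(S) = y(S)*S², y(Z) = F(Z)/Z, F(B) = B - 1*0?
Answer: -103888902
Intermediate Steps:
F(B) = B (F(B) = B + 0 = B)
y(Z) = 1 (y(Z) = Z/Z = 1)
o(S) = S² (o(S) = 1*S² = S²)
(4009 - 18426)*(-21355 + o(-169)) = (4009 - 18426)*(-21355 + (-169)²) = -14417*(-21355 + 28561) = -14417*7206 = -103888902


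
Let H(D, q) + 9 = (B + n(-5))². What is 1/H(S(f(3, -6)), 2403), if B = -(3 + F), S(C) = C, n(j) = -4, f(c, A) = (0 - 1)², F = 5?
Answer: 1/135 ≈ 0.0074074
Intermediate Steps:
f(c, A) = 1 (f(c, A) = (-1)² = 1)
B = -8 (B = -(3 + 5) = -1*8 = -8)
H(D, q) = 135 (H(D, q) = -9 + (-8 - 4)² = -9 + (-12)² = -9 + 144 = 135)
1/H(S(f(3, -6)), 2403) = 1/135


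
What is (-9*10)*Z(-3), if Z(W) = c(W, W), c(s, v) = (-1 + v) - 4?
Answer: 720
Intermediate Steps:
c(s, v) = -5 + v
Z(W) = -5 + W
(-9*10)*Z(-3) = (-9*10)*(-5 - 3) = -90*(-8) = 720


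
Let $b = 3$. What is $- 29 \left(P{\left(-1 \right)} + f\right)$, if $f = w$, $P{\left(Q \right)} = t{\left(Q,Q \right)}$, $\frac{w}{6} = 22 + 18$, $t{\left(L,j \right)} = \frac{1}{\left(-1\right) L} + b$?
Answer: $-7076$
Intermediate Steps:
$t{\left(L,j \right)} = 3 - \frac{1}{L}$ ($t{\left(L,j \right)} = \frac{1}{\left(-1\right) L} + 3 = - \frac{1}{L} + 3 = 3 - \frac{1}{L}$)
$w = 240$ ($w = 6 \left(22 + 18\right) = 6 \cdot 40 = 240$)
$P{\left(Q \right)} = 3 - \frac{1}{Q}$
$f = 240$
$- 29 \left(P{\left(-1 \right)} + f\right) = - 29 \left(\left(3 - \frac{1}{-1}\right) + 240\right) = - 29 \left(\left(3 - -1\right) + 240\right) = - 29 \left(\left(3 + 1\right) + 240\right) = - 29 \left(4 + 240\right) = \left(-29\right) 244 = -7076$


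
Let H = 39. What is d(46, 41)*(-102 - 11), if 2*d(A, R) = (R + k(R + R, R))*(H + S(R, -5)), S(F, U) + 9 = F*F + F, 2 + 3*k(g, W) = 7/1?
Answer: -4223488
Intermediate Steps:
k(g, W) = 5/3 (k(g, W) = -⅔ + (7/1)/3 = -⅔ + (7*1)/3 = -⅔ + (⅓)*7 = -⅔ + 7/3 = 5/3)
S(F, U) = -9 + F + F² (S(F, U) = -9 + (F*F + F) = -9 + (F² + F) = -9 + (F + F²) = -9 + F + F²)
d(A, R) = (5/3 + R)*(30 + R + R²)/2 (d(A, R) = ((R + 5/3)*(39 + (-9 + R + R²)))/2 = ((5/3 + R)*(30 + R + R²))/2 = (5/3 + R)*(30 + R + R²)/2)
d(46, 41)*(-102 - 11) = (25 + (½)*41³ + (4/3)*41² + (95/6)*41)*(-102 - 11) = (25 + (½)*68921 + (4/3)*1681 + 3895/6)*(-113) = (25 + 68921/2 + 6724/3 + 3895/6)*(-113) = 37376*(-113) = -4223488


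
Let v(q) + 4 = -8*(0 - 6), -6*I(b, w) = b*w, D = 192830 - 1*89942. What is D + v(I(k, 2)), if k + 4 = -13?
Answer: 102932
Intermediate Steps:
k = -17 (k = -4 - 13 = -17)
D = 102888 (D = 192830 - 89942 = 102888)
I(b, w) = -b*w/6
v(q) = 44 (v(q) = -4 - 8*(0 - 6) = -4 - 8*(-6) = -4 + 48 = 44)
D + v(I(k, 2)) = 102888 + 44 = 102932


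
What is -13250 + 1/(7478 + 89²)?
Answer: -204036749/15399 ≈ -13250.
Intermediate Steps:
-13250 + 1/(7478 + 89²) = -13250 + 1/(7478 + 7921) = -13250 + 1/15399 = -204036749/15399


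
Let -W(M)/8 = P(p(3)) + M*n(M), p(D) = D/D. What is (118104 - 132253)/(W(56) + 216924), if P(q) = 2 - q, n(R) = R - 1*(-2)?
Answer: -14149/190932 ≈ -0.074105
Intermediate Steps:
p(D) = 1
n(R) = 2 + R (n(R) = R + 2 = 2 + R)
W(M) = -8 - 8*M*(2 + M) (W(M) = -8*((2 - 1*1) + M*(2 + M)) = -8*((2 - 1) + M*(2 + M)) = -8*(1 + M*(2 + M)) = -8 - 8*M*(2 + M))
(118104 - 132253)/(W(56) + 216924) = (118104 - 132253)/((-8 - 8*56*(2 + 56)) + 216924) = -14149/((-8 - 8*56*58) + 216924) = -14149/((-8 - 25984) + 216924) = -14149/(-25992 + 216924) = -14149/190932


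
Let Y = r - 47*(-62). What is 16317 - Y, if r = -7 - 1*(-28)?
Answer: 13382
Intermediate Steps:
r = 21 (r = -7 + 28 = 21)
Y = 2935 (Y = 21 - 47*(-62) = 21 + 2914 = 2935)
16317 - Y = 16317 - 1*2935 = 16317 - 2935 = 13382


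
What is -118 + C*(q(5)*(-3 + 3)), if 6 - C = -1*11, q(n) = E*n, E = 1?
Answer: -118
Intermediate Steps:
q(n) = n (q(n) = 1*n = n)
C = 17 (C = 6 - (-1)*11 = 6 - 1*(-11) = 6 + 11 = 17)
-118 + C*(q(5)*(-3 + 3)) = -118 + 17*(5*(-3 + 3)) = -118 + 17*(5*0) = -118 + 17*0 = -118 + 0 = -118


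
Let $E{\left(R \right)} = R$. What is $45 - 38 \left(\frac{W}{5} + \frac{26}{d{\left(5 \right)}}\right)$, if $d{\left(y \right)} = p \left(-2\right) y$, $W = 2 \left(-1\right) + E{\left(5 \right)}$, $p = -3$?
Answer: $- \frac{161}{15} \approx -10.733$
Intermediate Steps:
$W = 3$ ($W = 2 \left(-1\right) + 5 = -2 + 5 = 3$)
$d{\left(y \right)} = 6 y$ ($d{\left(y \right)} = \left(-3\right) \left(-2\right) y = 6 y$)
$45 - 38 \left(\frac{W}{5} + \frac{26}{d{\left(5 \right)}}\right) = 45 - 38 \left(\frac{3}{5} + \frac{26}{6 \cdot 5}\right) = 45 - 38 \left(3 \cdot \frac{1}{5} + \frac{26}{30}\right) = 45 - 38 \left(\frac{3}{5} + 26 \cdot \frac{1}{30}\right) = 45 - 38 \left(\frac{3}{5} + \frac{13}{15}\right) = 45 - \frac{836}{15} = - \frac{161}{15}$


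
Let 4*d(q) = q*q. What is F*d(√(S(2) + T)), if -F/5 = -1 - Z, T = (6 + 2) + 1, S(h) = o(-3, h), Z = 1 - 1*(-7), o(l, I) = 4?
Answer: 585/4 ≈ 146.25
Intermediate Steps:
Z = 8 (Z = 1 + 7 = 8)
S(h) = 4
T = 9 (T = 8 + 1 = 9)
d(q) = q²/4 (d(q) = (q*q)/4 = q²/4)
F = 45 (F = -5*(-1 - 1*8) = -5*(-1 - 8) = -5*(-9) = 45)
F*d(√(S(2) + T)) = 45*((√(4 + 9))²/4) = 45*((√13)²/4) = 45*((¼)*13) = 45*(13/4) = 585/4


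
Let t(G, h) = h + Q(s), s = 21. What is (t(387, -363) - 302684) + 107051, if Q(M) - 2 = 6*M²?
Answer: -193348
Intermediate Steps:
Q(M) = 2 + 6*M²
t(G, h) = 2648 + h (t(G, h) = h + (2 + 6*21²) = h + (2 + 6*441) = h + (2 + 2646) = h + 2648 = 2648 + h)
(t(387, -363) - 302684) + 107051 = ((2648 - 363) - 302684) + 107051 = (2285 - 302684) + 107051 = -300399 + 107051 = -193348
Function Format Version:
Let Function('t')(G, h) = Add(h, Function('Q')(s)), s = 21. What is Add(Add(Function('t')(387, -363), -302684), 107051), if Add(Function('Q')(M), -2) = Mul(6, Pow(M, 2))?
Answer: -193348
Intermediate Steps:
Function('Q')(M) = Add(2, Mul(6, Pow(M, 2)))
Function('t')(G, h) = Add(2648, h) (Function('t')(G, h) = Add(h, Add(2, Mul(6, Pow(21, 2)))) = Add(h, Add(2, Mul(6, 441))) = Add(h, Add(2, 2646)) = Add(h, 2648) = Add(2648, h))
Add(Add(Function('t')(387, -363), -302684), 107051) = Add(Add(Add(2648, -363), -302684), 107051) = Add(Add(2285, -302684), 107051) = Add(-300399, 107051) = -193348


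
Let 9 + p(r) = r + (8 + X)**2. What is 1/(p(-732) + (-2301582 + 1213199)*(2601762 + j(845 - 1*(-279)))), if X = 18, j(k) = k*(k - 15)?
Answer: -1/4188400354539 ≈ -2.3875e-13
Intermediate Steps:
j(k) = k*(-15 + k)
p(r) = 667 + r (p(r) = -9 + (r + (8 + 18)**2) = -9 + (r + 26**2) = -9 + (r + 676) = -9 + (676 + r) = 667 + r)
1/(p(-732) + (-2301582 + 1213199)*(2601762 + j(845 - 1*(-279)))) = 1/((667 - 732) + (-2301582 + 1213199)*(2601762 + (845 - 1*(-279))*(-15 + (845 - 1*(-279))))) = 1/(-65 - 1088383*(2601762 + (845 + 279)*(-15 + (845 + 279)))) = 1/(-65 - 1088383*(2601762 + 1124*(-15 + 1124))) = 1/(-65 - 1088383*(2601762 + 1124*1109)) = 1/(-65 - 1088383*(2601762 + 1246516)) = 1/(-65 - 1088383*3848278) = 1/(-65 - 4188400354474) = 1/(-4188400354539) = -1/4188400354539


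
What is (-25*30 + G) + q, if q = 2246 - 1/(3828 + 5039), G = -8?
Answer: 13194095/8867 ≈ 1488.0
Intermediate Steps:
q = 19915281/8867 (q = 2246 - 1/8867 = 19915281/8867 ≈ 2246.0)
(-25*30 + G) + q = (-25*30 - 8) + 19915281/8867 = (-750 - 8) + 19915281/8867 = -758 + 19915281/8867 = 13194095/8867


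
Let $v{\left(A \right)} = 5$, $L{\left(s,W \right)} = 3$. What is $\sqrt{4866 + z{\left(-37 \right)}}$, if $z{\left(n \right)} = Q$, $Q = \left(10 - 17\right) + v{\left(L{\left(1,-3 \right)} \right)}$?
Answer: $16 \sqrt{19} \approx 69.742$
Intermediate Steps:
$Q = -2$ ($Q = \left(10 - 17\right) + 5 = -7 + 5 = -2$)
$z{\left(n \right)} = -2$
$\sqrt{4866 + z{\left(-37 \right)}} = \sqrt{4866 - 2} = \sqrt{4864} = 16 \sqrt{19}$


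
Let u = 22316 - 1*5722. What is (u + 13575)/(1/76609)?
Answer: 2311216921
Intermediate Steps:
u = 16594 (u = 22316 - 5722 = 16594)
(u + 13575)/(1/76609) = (16594 + 13575)/(1/76609) = 30169/(1/76609) = 30169*76609 = 2311216921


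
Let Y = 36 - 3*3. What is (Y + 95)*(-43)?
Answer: -5246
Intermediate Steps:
Y = 27 (Y = 36 - 9 = 27)
(Y + 95)*(-43) = (27 + 95)*(-43) = 122*(-43) = -5246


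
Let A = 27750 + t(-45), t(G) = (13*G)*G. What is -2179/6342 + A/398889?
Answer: -19490203/93694594 ≈ -0.20802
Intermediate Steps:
t(G) = 13*G²
A = 54075 (A = 27750 + 13*(-45)² = 27750 + 13*2025 = 27750 + 26325 = 54075)
-2179/6342 + A/398889 = -2179/6342 + 54075/398889 = -2179*1/6342 + 54075*(1/398889) = -2179/6342 + 18025/132963 = -19490203/93694594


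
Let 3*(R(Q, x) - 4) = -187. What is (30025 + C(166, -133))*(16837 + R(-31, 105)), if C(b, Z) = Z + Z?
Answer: 1497949024/3 ≈ 4.9932e+8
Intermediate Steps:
R(Q, x) = -175/3 (R(Q, x) = 4 + (⅓)*(-187) = 4 - 187/3 = -175/3)
C(b, Z) = 2*Z
(30025 + C(166, -133))*(16837 + R(-31, 105)) = (30025 + 2*(-133))*(16837 - 175/3) = (30025 - 266)*(50336/3) = 29759*(50336/3) = 1497949024/3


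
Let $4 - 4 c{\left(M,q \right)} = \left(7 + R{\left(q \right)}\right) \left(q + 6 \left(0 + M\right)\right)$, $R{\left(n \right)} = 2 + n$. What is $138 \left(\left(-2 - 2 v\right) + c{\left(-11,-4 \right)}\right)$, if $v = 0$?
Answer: $11937$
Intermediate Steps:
$c{\left(M,q \right)} = 1 - \frac{\left(9 + q\right) \left(q + 6 M\right)}{4}$ ($c{\left(M,q \right)} = 1 - \frac{\left(7 + \left(2 + q\right)\right) \left(q + 6 \left(0 + M\right)\right)}{4} = 1 - \frac{\left(9 + q\right) \left(q + 6 M\right)}{4}$)
$138 \left(\left(-2 - 2 v\right) + c{\left(-11,-4 \right)}\right) = 138 \left(\left(-2 - 0\right) - \left(- \frac{317}{2} + 4 + 66\right)\right) = 138 \left(\left(-2 + 0\right) + \left(1 + \frac{297}{2} + 9 - 4 - 66\right)\right) = 138 \left(-2 + \left(1 + \frac{297}{2} + 9 - 4 - 66\right)\right) = 138 \left(-2 + \frac{177}{2}\right) = 138 \cdot \frac{173}{2} = 11937$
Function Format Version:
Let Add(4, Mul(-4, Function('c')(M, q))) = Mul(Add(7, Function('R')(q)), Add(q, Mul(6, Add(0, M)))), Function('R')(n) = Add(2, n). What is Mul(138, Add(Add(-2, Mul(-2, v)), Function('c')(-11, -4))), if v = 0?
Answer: 11937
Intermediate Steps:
Function('c')(M, q) = Add(1, Mul(Rational(-1, 4), Add(9, q), Add(q, Mul(6, M)))) (Function('c')(M, q) = Add(1, Mul(Rational(-1, 4), Mul(Add(7, Add(2, q)), Add(q, Mul(6, Add(0, M)))))) = Add(1, Mul(Rational(-1, 4), Mul(Add(9, q), Add(q, Mul(6, M))))) = Add(1, Mul(Rational(-1, 4), Add(9, q), Add(q, Mul(6, M)))))
Mul(138, Add(Add(-2, Mul(-2, v)), Function('c')(-11, -4))) = Mul(138, Add(Add(-2, Mul(-2, 0)), Add(1, Mul(Rational(-27, 2), -11), Mul(Rational(-9, 4), -4), Mul(Rational(-1, 4), Pow(-4, 2)), Mul(Rational(-3, 2), -11, -4)))) = Mul(138, Add(Add(-2, 0), Add(1, Rational(297, 2), 9, Mul(Rational(-1, 4), 16), -66))) = Mul(138, Add(-2, Add(1, Rational(297, 2), 9, -4, -66))) = Mul(138, Add(-2, Rational(177, 2))) = Mul(138, Rational(173, 2)) = 11937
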